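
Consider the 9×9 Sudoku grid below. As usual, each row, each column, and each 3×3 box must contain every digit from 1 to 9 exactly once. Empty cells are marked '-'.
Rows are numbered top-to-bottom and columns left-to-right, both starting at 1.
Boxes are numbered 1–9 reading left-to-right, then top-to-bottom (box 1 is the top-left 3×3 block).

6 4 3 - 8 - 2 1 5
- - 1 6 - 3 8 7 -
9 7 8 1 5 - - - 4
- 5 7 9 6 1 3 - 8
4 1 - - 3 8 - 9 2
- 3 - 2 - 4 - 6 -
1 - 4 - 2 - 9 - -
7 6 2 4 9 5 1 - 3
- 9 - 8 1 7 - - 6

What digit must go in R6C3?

9

Row 6 already contains {2, 3, 4, 6}.
Column 3 already contains {1, 2, 3, 4, 7, 8}.
Its 3×3 block (box 4) already contains {1, 3, 4, 5, 7}.
The only value from 1–9 not eliminated is 9, so R6C3 = 9.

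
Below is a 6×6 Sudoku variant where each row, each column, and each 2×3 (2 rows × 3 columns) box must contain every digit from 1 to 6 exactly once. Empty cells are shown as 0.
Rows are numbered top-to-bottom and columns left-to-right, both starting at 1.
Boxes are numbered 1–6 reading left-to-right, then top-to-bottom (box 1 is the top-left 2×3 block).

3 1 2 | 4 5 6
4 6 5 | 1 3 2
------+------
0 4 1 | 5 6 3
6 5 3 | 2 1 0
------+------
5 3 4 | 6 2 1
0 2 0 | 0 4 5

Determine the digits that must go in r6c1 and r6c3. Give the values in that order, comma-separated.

For r6c1:
  Row 6 already contains {2, 4, 5}.
  Column 1 already contains {3, 4, 5, 6}.
  Its 2×3 block (box 5) already contains {2, 3, 4, 5}.
  The only value from 1–6 not eliminated is 1, so r6c1 = 1.
For r6c3:
  Row 6 already contains {2, 4, 5}.
  Column 3 already contains {1, 2, 3, 4, 5}.
  Its 2×3 block (box 5) already contains {2, 3, 4, 5}.
  The only value from 1–6 not eliminated is 6, so r6c3 = 6.

1,6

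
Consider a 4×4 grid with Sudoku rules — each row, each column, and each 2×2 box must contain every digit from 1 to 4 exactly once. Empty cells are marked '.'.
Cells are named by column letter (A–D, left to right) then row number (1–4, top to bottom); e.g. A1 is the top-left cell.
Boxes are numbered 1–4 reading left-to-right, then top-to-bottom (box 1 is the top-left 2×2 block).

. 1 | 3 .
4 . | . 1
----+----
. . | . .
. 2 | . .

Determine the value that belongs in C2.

2

Row 2 already contains {1, 4}.
Column C already contains {3}.
Its 2×2 block (box 2) already contains {1, 3}.
The only value from 1–4 not eliminated is 2, so C2 = 2.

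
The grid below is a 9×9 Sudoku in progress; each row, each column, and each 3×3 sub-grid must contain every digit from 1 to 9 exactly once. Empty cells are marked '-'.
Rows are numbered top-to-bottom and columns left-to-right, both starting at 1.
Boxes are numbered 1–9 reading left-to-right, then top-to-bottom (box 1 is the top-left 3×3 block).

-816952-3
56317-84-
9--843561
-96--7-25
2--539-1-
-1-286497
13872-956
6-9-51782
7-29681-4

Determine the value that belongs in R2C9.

9

Row 2 already contains {1, 3, 4, 5, 6, 7, 8}.
Column 9 already contains {1, 2, 3, 4, 5, 6, 7}.
Its 3×3 block (box 3) already contains {1, 2, 3, 4, 5, 6, 8}.
The only value from 1–9 not eliminated is 9, so R2C9 = 9.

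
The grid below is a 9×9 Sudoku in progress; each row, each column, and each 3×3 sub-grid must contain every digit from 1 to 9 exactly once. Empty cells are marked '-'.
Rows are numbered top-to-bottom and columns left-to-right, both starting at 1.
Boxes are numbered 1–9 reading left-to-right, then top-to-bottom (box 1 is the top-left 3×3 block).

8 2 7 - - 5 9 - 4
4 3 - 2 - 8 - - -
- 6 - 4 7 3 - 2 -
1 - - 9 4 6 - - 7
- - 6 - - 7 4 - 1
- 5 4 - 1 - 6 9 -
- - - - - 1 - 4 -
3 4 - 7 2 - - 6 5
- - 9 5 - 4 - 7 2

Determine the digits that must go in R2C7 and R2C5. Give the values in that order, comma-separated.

7,9

For R2C7:
  Consider where 7 can go in column 7.
  R3C7 is out (row 3 already has a 7).
  R4C7 is out (row 4 already has a 7).
  R7C7 is out (box 9 already has a 7).
  R8C7 is out (row 8 already has a 7).
  R9C7 is out (row 9 already has a 7).
  So the only cell in column 7 that can hold 7 is R2C7.
  So R2C7 = 7.
For R2C5:
  Consider where 9 can go in box 2.
  R1C4 is out (row 1 already has a 9).
  R1C5 is out (row 1 already has a 9).
  So the only cell in box 2 that can hold 9 is R2C5.
  So R2C5 = 9.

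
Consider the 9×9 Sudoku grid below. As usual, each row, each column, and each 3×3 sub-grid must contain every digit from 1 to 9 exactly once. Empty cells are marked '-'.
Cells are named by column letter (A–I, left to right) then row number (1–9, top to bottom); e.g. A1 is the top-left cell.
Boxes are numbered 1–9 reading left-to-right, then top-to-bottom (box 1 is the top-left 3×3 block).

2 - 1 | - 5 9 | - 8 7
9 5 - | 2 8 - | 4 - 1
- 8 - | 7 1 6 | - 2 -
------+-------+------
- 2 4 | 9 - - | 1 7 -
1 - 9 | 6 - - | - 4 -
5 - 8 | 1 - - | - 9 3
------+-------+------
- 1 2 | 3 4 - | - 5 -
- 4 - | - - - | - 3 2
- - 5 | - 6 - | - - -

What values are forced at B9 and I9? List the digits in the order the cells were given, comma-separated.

9,4

For B9:
  Consider where 9 can go in box 7.
  A7 is out (column A already has a 9).
  A8 is out (column A already has a 9).
  C8 is out (column C already has a 9).
  A9 is out (column A already has a 9).
  So the only cell in box 7 that can hold 9 is B9.
  So B9 = 9.
For I9:
  Consider where 4 can go in row 9.
  A9 is out (box 7 already has a 4). B9 is out (column B already has a 4). D9 is out (box 8 already has a 4). F9 is out (box 8 already has a 4). The remaining empty cells in row 9 are similarly blocked.
  So the only cell in row 9 that can hold 4 is I9.
  So I9 = 4.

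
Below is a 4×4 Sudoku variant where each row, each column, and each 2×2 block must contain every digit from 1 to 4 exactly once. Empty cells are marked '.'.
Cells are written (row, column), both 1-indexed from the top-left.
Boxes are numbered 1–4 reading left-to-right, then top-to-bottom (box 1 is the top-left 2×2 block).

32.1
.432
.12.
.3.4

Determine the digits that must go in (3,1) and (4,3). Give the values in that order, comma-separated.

4,1

For (3,1):
  Row 3 already contains {1, 2}.
  Column 1 already contains {3}.
  Its 2×2 block (box 3) already contains {1, 3}.
  The only value from 1–4 not eliminated is 4, so (3,1) = 4.
For (4,3):
  Row 4 already contains {3, 4}.
  Column 3 already contains {2, 3}.
  Its 2×2 block (box 4) already contains {2, 4}.
  The only value from 1–4 not eliminated is 1, so (4,3) = 1.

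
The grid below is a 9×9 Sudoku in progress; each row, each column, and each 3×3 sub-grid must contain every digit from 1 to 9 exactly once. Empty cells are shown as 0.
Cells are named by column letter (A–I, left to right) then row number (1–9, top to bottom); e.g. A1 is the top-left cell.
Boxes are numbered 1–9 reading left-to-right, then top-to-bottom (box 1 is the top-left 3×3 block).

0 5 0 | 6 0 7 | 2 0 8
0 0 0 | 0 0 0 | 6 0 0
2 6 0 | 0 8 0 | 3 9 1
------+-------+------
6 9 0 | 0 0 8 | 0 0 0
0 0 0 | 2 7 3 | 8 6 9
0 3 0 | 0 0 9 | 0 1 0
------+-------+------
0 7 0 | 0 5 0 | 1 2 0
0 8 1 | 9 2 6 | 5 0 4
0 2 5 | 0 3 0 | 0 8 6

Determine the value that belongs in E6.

Cell E6 itself could take any of {4, 6} by direct elimination.
Consider where 6 can go in box 5.
D4 is out (row 4 already has a 6).
E4 is out (row 4 already has a 6).
D6 is out (column D already has a 6).
So the only cell in box 5 that can hold 6 is E6.
Therefore E6 = 6.

6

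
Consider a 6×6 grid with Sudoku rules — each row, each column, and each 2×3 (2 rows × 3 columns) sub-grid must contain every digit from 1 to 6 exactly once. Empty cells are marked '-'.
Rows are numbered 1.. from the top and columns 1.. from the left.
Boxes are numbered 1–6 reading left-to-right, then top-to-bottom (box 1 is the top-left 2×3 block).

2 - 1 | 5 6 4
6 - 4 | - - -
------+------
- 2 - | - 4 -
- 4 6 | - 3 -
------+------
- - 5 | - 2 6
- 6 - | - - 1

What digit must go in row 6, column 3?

Cell row 6, column 3 itself could take any of {2, 3} by direct elimination.
Consider where 2 can go in box 5.
row 5, column 1 is out (row 5 already has a 2).
row 5, column 2 is out (row 5 already has a 2).
row 6, column 1 is out (column 1 already has a 2).
So the only cell in box 5 that can hold 2 is row 6, column 3.
Therefore row 6, column 3 = 2.

2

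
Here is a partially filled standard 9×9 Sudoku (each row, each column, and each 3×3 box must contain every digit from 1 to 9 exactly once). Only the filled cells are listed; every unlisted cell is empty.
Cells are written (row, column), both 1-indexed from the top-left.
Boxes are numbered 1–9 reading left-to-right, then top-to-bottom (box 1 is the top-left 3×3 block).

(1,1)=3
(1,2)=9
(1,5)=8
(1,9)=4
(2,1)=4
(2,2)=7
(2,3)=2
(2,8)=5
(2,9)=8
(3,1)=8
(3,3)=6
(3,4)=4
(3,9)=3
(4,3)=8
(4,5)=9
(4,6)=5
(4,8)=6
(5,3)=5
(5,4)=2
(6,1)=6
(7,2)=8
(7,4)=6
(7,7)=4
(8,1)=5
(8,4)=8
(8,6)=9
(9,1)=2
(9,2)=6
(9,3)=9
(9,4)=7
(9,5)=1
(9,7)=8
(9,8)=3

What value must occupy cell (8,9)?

Cell (8,9) itself could take any of {1, 2, 6, 7} by direct elimination.
Consider where 6 can go in column 9.
(4,9) is out (row 4 already has a 6).
(5,9) is out (box 6 already has a 6).
(6,9) is out (row 6 already has a 6).
(7,9) is out (row 7 already has a 6).
(9,9) is out (row 9 already has a 6).
So the only cell in column 9 that can hold 6 is (8,9).
Therefore (8,9) = 6.

6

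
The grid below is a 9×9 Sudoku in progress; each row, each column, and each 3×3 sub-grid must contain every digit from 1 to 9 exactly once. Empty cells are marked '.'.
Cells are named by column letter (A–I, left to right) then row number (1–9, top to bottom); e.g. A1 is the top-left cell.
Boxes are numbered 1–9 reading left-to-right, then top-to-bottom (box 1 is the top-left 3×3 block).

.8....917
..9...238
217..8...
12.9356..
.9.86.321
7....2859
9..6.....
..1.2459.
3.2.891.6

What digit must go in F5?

Row 5 already contains {1, 2, 3, 6, 8, 9}.
Column F already contains {2, 4, 5, 8, 9}.
Its 3×3 block (box 5) already contains {2, 3, 5, 6, 8, 9}.
The only value from 1–9 not eliminated is 7, so F5 = 7.

7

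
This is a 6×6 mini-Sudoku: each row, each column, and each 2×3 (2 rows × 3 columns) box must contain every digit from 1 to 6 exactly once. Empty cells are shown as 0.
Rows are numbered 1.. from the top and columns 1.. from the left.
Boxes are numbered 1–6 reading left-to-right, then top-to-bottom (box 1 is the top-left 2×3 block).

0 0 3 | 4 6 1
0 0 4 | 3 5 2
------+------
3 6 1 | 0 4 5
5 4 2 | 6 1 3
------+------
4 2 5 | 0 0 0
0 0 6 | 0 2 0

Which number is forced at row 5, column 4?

Row 5 already contains {2, 4, 5}.
Column 4 already contains {3, 4, 6}.
Its 2×3 block (box 6) already contains {2}.
The only value from 1–6 not eliminated is 1, so row 5, column 4 = 1.

1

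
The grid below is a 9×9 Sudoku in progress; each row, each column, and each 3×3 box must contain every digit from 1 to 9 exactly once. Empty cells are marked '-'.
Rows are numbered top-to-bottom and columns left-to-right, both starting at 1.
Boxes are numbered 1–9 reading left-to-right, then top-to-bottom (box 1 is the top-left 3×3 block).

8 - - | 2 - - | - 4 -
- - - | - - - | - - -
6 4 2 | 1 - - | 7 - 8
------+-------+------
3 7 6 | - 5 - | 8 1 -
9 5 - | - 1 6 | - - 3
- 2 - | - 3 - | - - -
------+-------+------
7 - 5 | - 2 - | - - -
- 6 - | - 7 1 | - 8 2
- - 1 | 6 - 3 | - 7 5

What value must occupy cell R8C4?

Cell R8C4 itself could take any of {4, 5, 9} by direct elimination.
Consider where 5 can go in row 8.
R8C1 is out (box 7 already has a 5).
R8C3 is out (column 3 already has a 5).
R8C7 is out (box 9 already has a 5).
So the only cell in row 8 that can hold 5 is R8C4.
Therefore R8C4 = 5.

5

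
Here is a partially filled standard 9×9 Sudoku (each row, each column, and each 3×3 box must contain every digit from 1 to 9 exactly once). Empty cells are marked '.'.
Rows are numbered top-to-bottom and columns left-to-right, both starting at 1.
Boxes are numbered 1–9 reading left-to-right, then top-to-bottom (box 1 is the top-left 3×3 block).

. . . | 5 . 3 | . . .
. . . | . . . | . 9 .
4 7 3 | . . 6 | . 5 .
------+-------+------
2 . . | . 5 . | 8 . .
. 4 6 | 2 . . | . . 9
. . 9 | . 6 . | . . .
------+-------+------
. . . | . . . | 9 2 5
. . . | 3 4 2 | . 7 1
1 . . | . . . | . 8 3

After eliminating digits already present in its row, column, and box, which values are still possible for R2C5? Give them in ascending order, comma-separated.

Row 2 already contains {9}.
Column 5 already contains {4, 5, 6}.
Its 3×3 block (box 2) already contains {3, 5, 6}.
Removing those from 1–9 leaves {1, 2, 7, 8} as the candidates for R2C5.

1,2,7,8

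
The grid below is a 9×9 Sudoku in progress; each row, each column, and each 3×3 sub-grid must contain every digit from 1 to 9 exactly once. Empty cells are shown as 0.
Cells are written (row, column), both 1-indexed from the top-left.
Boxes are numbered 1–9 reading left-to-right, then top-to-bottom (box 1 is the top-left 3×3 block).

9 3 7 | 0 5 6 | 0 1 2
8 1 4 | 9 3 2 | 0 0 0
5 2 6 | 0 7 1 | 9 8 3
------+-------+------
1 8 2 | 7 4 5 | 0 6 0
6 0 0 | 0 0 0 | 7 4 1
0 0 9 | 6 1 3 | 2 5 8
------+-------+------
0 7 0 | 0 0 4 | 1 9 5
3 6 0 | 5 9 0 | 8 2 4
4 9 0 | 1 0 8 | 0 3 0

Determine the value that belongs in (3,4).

Row 3 already contains {1, 2, 3, 5, 6, 7, 8, 9}.
Column 4 already contains {1, 5, 6, 7, 9}.
Its 3×3 block (box 2) already contains {1, 2, 3, 5, 6, 7, 9}.
The only value from 1–9 not eliminated is 4, so (3,4) = 4.

4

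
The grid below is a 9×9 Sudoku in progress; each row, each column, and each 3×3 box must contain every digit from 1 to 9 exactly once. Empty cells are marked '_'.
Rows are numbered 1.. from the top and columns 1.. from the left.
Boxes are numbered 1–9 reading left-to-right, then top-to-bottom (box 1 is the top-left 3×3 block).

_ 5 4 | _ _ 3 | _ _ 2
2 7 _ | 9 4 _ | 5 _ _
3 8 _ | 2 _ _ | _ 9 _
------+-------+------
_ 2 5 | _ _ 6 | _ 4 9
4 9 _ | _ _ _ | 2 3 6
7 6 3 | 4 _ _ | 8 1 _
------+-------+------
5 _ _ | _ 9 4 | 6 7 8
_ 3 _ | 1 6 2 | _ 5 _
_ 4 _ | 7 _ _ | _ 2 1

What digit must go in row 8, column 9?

4

Row 8 already contains {1, 2, 3, 5, 6}.
Column 9 already contains {1, 2, 6, 8, 9}.
Its 3×3 block (box 9) already contains {1, 2, 5, 6, 7, 8}.
The only value from 1–9 not eliminated is 4, so row 8, column 9 = 4.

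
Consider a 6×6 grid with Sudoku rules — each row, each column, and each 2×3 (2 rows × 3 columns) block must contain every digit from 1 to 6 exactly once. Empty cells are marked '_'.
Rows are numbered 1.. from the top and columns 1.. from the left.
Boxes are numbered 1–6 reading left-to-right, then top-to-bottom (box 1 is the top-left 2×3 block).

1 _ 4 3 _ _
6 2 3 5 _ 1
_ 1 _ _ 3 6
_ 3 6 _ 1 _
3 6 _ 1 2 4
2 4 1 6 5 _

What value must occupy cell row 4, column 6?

5

Cell row 4, column 6 itself could take any of {2, 5} by direct elimination.
Consider where 5 can go in box 4.
row 3, column 4 is out (column 4 already has a 5).
row 4, column 4 is out (column 4 already has a 5).
So the only cell in box 4 that can hold 5 is row 4, column 6.
Therefore row 4, column 6 = 5.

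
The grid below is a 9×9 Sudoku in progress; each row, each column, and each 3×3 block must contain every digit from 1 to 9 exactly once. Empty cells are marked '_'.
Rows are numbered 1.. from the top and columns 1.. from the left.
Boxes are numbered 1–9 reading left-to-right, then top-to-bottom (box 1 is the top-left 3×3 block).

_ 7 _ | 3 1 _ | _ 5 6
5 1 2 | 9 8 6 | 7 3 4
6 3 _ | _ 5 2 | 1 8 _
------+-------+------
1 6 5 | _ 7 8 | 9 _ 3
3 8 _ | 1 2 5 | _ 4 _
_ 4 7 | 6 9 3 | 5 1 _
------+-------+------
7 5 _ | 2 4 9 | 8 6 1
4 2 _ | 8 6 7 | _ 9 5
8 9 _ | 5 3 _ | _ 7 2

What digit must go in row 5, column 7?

6

Row 5 already contains {1, 2, 3, 4, 5, 8}.
Column 7 already contains {1, 5, 7, 8, 9}.
Its 3×3 block (box 6) already contains {1, 3, 4, 5, 9}.
The only value from 1–9 not eliminated is 6, so row 5, column 7 = 6.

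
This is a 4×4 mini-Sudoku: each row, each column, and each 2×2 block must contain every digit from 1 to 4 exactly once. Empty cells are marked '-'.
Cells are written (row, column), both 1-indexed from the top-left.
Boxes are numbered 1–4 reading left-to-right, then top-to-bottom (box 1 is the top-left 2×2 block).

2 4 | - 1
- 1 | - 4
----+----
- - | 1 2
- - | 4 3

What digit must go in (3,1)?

Cell (3,1) itself could take any of {3, 4} by direct elimination.
Consider where 4 can go in column 1.
(2,1) is out (row 2 already has a 4).
(4,1) is out (row 4 already has a 4).
So the only cell in column 1 that can hold 4 is (3,1).
Therefore (3,1) = 4.

4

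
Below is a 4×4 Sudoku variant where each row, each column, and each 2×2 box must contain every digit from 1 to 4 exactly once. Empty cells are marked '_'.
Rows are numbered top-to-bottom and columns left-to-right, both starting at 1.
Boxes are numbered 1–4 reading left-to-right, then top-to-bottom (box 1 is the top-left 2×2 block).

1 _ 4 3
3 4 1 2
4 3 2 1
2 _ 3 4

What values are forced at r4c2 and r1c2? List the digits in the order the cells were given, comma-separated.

For r4c2:
  Row 4 already contains {2, 3, 4}.
  Column 2 already contains {3, 4}.
  Its 2×2 block (box 3) already contains {2, 3, 4}.
  The only value from 1–4 not eliminated is 1, so r4c2 = 1.
For r1c2:
  Row 1 already contains {1, 3, 4}.
  Column 2 already contains {3, 4}.
  Its 2×2 block (box 1) already contains {1, 3, 4}.
  The only value from 1–4 not eliminated is 2, so r1c2 = 2.

1,2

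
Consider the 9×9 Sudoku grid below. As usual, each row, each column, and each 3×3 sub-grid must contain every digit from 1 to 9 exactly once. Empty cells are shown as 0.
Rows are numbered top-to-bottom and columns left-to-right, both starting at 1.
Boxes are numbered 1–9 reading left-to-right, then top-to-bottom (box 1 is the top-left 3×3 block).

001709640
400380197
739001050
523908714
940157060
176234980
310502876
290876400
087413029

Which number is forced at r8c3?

Row 8 already contains {2, 4, 6, 7, 8, 9}.
Column 3 already contains {1, 3, 6, 7, 9}.
Its 3×3 block (box 7) already contains {1, 2, 3, 7, 8, 9}.
The only value from 1–9 not eliminated is 5, so r8c3 = 5.

5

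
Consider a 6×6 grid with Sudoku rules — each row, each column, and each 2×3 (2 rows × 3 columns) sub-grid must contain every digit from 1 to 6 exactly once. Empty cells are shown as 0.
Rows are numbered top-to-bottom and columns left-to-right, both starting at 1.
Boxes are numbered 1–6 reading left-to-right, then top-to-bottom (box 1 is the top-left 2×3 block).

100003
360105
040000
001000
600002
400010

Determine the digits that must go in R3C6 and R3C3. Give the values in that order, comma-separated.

1,6

For R3C6:
  Consider where 1 can go in column 6.
  R4C6 is out (row 4 already has a 1).
  R6C6 is out (row 6 already has a 1).
  So the only cell in column 6 that can hold 1 is R3C6.
  So R3C6 = 1.
For R3C3:
  Consider where 6 can go in column 3.
  R1C3 is out (box 1 already has a 6).
  R2C3 is out (row 2 already has a 6).
  R5C3 is out (row 5 already has a 6).
  R6C3 is out (box 5 already has a 6).
  So the only cell in column 3 that can hold 6 is R3C3.
  So R3C3 = 6.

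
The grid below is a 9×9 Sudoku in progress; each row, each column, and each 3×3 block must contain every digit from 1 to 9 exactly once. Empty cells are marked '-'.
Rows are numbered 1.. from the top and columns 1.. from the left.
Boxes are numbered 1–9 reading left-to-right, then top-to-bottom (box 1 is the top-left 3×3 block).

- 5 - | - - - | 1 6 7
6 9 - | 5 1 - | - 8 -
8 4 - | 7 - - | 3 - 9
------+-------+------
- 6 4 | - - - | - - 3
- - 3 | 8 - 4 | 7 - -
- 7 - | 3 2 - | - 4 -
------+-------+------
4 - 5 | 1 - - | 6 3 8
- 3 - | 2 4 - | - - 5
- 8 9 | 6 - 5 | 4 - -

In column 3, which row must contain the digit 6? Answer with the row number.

Consider where 6 can go in column 3.
row 1, column 3 is out (row 1 already has a 6).
row 2, column 3 is out (row 2 already has a 6).
row 3, column 3 is out (box 1 already has a 6).
row 6, column 3 is out (box 4 already has a 6).
So the only cell in column 3 that can hold 6 is row 8, column 3.
That is row 8.

8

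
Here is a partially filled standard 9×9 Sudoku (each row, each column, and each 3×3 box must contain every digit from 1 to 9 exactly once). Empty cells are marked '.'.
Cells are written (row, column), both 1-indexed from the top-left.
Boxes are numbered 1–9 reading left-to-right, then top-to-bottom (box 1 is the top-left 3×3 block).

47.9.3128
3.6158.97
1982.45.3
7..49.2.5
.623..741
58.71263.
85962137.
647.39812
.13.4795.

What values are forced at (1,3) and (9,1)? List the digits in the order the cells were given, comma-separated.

For (1,3):
  Row 1 already contains {1, 2, 3, 4, 7, 8, 9}.
  Column 3 already contains {2, 3, 6, 7, 8, 9}.
  Its 3×3 block (box 1) already contains {1, 3, 4, 6, 7, 8, 9}.
  The only value from 1–9 not eliminated is 5, so (1,3) = 5.
For (9,1):
  Row 9 already contains {1, 3, 4, 5, 7, 9}.
  Column 1 already contains {1, 3, 4, 5, 6, 7, 8}.
  Its 3×3 block (box 7) already contains {1, 3, 4, 5, 6, 7, 8, 9}.
  The only value from 1–9 not eliminated is 2, so (9,1) = 2.

5,2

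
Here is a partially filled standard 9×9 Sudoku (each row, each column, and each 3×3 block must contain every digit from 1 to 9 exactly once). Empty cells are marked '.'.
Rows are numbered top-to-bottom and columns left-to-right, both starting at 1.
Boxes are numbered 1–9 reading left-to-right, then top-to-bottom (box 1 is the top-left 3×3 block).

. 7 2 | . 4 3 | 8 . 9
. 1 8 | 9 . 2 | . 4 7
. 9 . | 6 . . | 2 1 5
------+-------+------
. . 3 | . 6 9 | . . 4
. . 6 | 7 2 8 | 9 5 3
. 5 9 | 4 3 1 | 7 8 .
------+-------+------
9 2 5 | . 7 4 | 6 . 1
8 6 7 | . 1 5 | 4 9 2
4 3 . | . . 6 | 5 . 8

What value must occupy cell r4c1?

7

Cell r4c1 itself could take any of {1, 2, 7} by direct elimination.
Consider where 7 can go in column 1.
r1c1 is out (row 1 already has a 7).
r2c1 is out (row 2 already has a 7).
r3c1 is out (box 1 already has a 7).
r5c1 is out (row 5 already has a 7).
r6c1 is out (row 6 already has a 7).
So the only cell in column 1 that can hold 7 is r4c1.
Therefore r4c1 = 7.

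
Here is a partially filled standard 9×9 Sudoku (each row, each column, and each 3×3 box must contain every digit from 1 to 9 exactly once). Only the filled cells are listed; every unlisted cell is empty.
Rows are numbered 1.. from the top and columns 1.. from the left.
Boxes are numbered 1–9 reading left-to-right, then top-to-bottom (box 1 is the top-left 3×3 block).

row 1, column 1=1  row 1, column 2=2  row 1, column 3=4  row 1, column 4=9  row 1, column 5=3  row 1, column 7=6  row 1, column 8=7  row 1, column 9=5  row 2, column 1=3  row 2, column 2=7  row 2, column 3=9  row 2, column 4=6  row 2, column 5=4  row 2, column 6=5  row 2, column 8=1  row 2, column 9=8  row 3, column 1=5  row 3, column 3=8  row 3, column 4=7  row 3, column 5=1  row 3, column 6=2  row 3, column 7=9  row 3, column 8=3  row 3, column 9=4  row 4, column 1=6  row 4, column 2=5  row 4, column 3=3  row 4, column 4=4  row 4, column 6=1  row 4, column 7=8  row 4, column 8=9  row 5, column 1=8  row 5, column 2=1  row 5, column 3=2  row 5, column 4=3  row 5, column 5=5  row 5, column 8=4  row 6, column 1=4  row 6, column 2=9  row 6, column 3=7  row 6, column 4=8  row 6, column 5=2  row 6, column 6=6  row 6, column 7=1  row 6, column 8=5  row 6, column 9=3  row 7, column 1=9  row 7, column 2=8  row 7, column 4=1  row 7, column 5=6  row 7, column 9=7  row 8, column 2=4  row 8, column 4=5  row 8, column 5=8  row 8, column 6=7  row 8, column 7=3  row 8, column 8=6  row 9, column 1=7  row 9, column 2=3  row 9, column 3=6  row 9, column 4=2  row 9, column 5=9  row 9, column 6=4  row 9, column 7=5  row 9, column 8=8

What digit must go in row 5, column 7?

7

Row 5 already contains {1, 2, 3, 4, 5, 8}.
Column 7 already contains {1, 3, 5, 6, 8, 9}.
Its 3×3 block (box 6) already contains {1, 3, 4, 5, 8, 9}.
The only value from 1–9 not eliminated is 7, so row 5, column 7 = 7.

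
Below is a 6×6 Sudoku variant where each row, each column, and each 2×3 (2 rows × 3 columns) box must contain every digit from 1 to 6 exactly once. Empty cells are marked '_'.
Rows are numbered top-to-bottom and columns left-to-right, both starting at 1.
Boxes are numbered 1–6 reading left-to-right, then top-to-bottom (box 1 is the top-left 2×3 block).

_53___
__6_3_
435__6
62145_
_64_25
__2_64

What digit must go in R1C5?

Cell R1C5 itself could take any of {1, 4} by direct elimination.
Consider where 4 can go in row 1.
R1C1 is out (column 1 already has a 4).
R1C4 is out (column 4 already has a 4).
R1C6 is out (column 6 already has a 4).
So the only cell in row 1 that can hold 4 is R1C5.
Therefore R1C5 = 4.

4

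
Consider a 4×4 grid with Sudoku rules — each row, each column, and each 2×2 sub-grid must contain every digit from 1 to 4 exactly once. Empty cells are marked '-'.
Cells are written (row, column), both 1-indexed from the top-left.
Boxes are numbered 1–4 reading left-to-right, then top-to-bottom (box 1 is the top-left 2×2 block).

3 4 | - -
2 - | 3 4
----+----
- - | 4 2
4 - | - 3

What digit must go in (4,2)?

Cell (4,2) itself could take any of {1, 2} by direct elimination.
Consider where 2 can go in box 3.
(3,1) is out (row 3 already has a 2).
(3,2) is out (row 3 already has a 2).
So the only cell in box 3 that can hold 2 is (4,2).
Therefore (4,2) = 2.

2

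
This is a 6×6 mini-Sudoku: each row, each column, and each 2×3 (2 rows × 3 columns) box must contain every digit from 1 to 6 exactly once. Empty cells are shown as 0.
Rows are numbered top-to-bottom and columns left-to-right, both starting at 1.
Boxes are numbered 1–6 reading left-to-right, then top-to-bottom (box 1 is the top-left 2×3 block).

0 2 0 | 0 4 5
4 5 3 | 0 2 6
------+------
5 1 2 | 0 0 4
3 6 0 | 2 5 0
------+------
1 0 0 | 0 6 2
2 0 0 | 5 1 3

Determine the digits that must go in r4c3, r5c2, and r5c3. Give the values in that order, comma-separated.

4,3,5

For r4c3:
  Row 4 already contains {2, 3, 5, 6}.
  Column 3 already contains {2, 3}.
  Its 2×3 block (box 3) already contains {1, 2, 3, 5, 6}.
  The only value from 1–6 not eliminated is 4, so r4c3 = 4.
For r5c2:
  Consider where 3 can go in box 5.
  r5c3 is out (column 3 already has a 3).
  r6c2 is out (row 6 already has a 3).
  r6c3 is out (row 6 already has a 3).
  So the only cell in box 5 that can hold 3 is r5c2.
  So r5c2 = 3.
For r5c3:
  Consider where 5 can go in box 5.
  r5c2 is out (column 2 already has a 5).
  r6c2 is out (row 6 already has a 5).
  r6c3 is out (row 6 already has a 5).
  So the only cell in box 5 that can hold 5 is r5c3.
  So r5c3 = 5.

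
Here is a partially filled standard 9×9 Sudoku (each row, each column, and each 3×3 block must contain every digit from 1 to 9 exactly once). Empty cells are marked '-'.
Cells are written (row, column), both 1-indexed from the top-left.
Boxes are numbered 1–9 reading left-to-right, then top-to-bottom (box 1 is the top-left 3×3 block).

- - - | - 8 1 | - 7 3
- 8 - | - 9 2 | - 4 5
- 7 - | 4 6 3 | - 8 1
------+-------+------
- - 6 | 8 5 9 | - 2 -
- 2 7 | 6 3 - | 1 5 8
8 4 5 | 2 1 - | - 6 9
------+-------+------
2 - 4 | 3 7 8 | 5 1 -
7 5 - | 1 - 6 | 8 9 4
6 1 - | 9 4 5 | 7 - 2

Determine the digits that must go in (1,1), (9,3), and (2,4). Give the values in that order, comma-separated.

4,8,7

For (1,1):
  Consider where 4 can go in box 1.
  (1,2) is out (column 2 already has a 4). (1,3) is out (column 3 already has a 4). (2,1) is out (row 2 already has a 4). (2,3) is out (row 2 already has a 4). The remaining empty cells in box 1 are similarly blocked.
  So the only cell in box 1 that can hold 4 is (1,1).
  So (1,1) = 4.
For (9,3):
  Consider where 8 can go in box 7.
  (7,2) is out (row 7 already has a 8).
  (8,3) is out (row 8 already has a 8).
  So the only cell in box 7 that can hold 8 is (9,3).
  So (9,3) = 8.
For (2,4):
  Row 2 already contains {2, 4, 5, 8, 9}.
  Column 4 already contains {1, 2, 3, 4, 6, 8, 9}.
  Its 3×3 block (box 2) already contains {1, 2, 3, 4, 6, 8, 9}.
  The only value from 1–9 not eliminated is 7, so (2,4) = 7.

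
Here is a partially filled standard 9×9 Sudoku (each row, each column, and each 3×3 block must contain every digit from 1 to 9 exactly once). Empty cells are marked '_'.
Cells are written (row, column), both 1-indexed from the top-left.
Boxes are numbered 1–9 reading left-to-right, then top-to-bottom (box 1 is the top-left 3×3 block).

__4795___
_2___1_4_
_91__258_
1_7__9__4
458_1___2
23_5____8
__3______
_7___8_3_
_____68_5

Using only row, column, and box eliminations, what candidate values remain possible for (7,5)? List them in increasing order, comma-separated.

2,4,5,7

Row 7 already contains {3}.
Column 5 already contains {1, 9}.
Its 3×3 block (box 8) already contains {6, 8}.
Removing those from 1–9 leaves {2, 4, 5, 7} as the candidates for (7,5).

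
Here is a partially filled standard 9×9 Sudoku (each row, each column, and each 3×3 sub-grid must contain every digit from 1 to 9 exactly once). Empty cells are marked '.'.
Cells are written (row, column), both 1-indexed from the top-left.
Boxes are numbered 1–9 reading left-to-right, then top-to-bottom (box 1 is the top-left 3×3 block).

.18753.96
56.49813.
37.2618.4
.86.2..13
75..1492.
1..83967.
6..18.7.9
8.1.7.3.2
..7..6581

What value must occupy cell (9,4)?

3

Cell (9,4) itself could take any of {3, 9} by direct elimination.
Consider where 3 can go in column 4.
(4,4) is out (row 4 already has a 3).
(5,4) is out (box 5 already has a 3).
(8,4) is out (row 8 already has a 3).
So the only cell in column 4 that can hold 3 is (9,4).
Therefore (9,4) = 3.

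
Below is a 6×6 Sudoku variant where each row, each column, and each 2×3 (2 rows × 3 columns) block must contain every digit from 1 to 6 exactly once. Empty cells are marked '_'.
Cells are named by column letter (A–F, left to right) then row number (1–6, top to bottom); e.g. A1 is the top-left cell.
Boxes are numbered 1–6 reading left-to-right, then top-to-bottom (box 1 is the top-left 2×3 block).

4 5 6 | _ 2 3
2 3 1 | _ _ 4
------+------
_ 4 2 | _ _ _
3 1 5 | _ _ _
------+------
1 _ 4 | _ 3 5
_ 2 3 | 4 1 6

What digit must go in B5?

Row 5 already contains {1, 3, 4, 5}.
Column B already contains {1, 2, 3, 4, 5}.
Its 2×3 block (box 5) already contains {1, 2, 3, 4}.
The only value from 1–6 not eliminated is 6, so B5 = 6.

6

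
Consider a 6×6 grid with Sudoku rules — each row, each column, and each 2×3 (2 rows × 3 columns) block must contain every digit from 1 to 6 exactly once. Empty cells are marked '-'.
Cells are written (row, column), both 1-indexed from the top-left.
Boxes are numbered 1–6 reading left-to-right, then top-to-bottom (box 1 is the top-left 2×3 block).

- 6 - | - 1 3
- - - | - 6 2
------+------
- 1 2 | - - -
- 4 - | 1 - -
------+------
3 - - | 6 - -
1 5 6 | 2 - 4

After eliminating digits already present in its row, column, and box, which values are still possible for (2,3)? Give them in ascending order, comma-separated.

Row 2 already contains {2, 6}.
Column 3 already contains {2, 6}.
Its 2×3 block (box 1) already contains {6}.
Removing those from 1–6 leaves {1, 3, 4, 5} as the candidates for (2,3).

1,3,4,5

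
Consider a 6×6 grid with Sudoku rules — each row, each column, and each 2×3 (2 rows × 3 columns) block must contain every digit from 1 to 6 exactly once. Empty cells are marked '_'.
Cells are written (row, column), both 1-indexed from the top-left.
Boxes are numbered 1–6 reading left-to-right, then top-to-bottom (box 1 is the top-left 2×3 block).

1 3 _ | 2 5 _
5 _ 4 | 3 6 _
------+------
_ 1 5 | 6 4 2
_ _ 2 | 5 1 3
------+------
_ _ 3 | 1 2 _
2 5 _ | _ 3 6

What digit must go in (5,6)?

Cell (5,6) itself could take any of {4, 5} by direct elimination.
Consider where 5 can go in column 6.
(1,6) is out (row 1 already has a 5).
(2,6) is out (row 2 already has a 5).
So the only cell in column 6 that can hold 5 is (5,6).
Therefore (5,6) = 5.

5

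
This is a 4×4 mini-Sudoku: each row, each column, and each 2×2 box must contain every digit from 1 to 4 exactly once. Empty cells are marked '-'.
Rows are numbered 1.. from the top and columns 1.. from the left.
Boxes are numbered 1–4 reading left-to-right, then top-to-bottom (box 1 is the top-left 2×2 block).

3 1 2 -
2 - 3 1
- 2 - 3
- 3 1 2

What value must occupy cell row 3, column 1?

Cell row 3, column 1 itself could take any of {1, 4} by direct elimination.
Consider where 1 can go in row 3.
row 3, column 3 is out (column 3 already has a 1).
So the only cell in row 3 that can hold 1 is row 3, column 1.
Therefore row 3, column 1 = 1.

1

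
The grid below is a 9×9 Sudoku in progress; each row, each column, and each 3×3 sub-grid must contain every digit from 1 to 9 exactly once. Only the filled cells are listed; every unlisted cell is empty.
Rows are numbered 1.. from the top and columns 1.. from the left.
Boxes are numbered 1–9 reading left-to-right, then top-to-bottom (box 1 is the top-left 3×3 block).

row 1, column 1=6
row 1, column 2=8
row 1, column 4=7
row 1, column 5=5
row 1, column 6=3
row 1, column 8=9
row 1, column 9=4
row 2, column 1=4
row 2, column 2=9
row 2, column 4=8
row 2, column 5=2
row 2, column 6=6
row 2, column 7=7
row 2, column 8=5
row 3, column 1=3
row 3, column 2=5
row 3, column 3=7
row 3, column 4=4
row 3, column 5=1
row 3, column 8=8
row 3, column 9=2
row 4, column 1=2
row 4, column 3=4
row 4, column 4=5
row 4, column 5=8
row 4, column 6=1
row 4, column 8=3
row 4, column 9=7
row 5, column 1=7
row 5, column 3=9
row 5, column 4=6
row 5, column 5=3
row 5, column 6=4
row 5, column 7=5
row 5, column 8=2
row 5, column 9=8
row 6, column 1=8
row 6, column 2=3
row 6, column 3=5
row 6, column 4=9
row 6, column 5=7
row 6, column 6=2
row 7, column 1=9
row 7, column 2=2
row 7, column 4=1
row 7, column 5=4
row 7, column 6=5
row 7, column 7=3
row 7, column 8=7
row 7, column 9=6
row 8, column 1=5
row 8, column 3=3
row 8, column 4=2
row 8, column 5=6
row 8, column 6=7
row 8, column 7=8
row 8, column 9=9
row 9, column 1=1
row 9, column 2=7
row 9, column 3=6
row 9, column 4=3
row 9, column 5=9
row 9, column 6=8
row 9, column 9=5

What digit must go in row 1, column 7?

1

Row 1 already contains {3, 4, 5, 6, 7, 8, 9}.
Column 7 already contains {3, 5, 7, 8}.
Its 3×3 block (box 3) already contains {2, 4, 5, 7, 8, 9}.
The only value from 1–9 not eliminated is 1, so row 1, column 7 = 1.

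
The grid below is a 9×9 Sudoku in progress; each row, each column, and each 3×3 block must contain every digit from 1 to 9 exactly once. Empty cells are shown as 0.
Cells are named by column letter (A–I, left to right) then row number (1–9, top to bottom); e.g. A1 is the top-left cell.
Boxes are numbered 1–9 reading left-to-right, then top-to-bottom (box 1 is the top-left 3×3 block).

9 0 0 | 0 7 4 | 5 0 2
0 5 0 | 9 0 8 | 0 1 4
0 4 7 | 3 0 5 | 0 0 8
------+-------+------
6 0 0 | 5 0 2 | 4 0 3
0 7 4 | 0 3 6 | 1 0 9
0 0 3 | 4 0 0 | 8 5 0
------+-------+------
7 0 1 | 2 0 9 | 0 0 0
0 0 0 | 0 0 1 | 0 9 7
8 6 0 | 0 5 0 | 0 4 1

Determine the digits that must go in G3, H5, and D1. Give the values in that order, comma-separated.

For G3:
  Consider where 9 can go in row 3.
  A3 is out (column A already has a 9).
  E3 is out (box 2 already has a 9).
  H3 is out (column H already has a 9).
  So the only cell in row 3 that can hold 9 is G3.
  So G3 = 9.
For H5:
  Row 5 already contains {1, 3, 4, 6, 7, 9}.
  Column H already contains {1, 4, 5, 9}.
  Its 3×3 block (box 6) already contains {1, 3, 4, 5, 8, 9}.
  The only value from 1–9 not eliminated is 2, so H5 = 2.
For D1:
  Consider where 1 can go in column D.
  D5 is out (row 5 already has a 1).
  D8 is out (row 8 already has a 1).
  D9 is out (row 9 already has a 1).
  So the only cell in column D that can hold 1 is D1.
  So D1 = 1.

9,2,1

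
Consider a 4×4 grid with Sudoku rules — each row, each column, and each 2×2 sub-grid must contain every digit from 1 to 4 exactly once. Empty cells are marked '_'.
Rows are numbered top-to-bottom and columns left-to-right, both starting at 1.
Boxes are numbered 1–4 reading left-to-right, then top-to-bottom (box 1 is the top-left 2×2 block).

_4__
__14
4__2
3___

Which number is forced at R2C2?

Cell R2C2 itself could take any of {2, 3} by direct elimination.
Consider where 3 can go in row 2.
R2C1 is out (column 1 already has a 3).
So the only cell in row 2 that can hold 3 is R2C2.
Therefore R2C2 = 3.

3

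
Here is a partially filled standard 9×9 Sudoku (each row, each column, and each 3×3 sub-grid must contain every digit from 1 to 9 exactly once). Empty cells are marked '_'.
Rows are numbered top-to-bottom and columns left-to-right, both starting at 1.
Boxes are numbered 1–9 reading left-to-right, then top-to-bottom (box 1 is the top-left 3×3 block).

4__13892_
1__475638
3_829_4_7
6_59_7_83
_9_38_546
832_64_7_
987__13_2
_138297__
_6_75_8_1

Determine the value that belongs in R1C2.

Cell R1C2 itself could take any of {5, 7} by direct elimination.
Consider where 7 can go in box 1.
R1C3 is out (column 3 already has a 7).
R2C2 is out (row 2 already has a 7).
R2C3 is out (row 2 already has a 7).
R3C2 is out (row 3 already has a 7).
So the only cell in box 1 that can hold 7 is R1C2.
Therefore R1C2 = 7.

7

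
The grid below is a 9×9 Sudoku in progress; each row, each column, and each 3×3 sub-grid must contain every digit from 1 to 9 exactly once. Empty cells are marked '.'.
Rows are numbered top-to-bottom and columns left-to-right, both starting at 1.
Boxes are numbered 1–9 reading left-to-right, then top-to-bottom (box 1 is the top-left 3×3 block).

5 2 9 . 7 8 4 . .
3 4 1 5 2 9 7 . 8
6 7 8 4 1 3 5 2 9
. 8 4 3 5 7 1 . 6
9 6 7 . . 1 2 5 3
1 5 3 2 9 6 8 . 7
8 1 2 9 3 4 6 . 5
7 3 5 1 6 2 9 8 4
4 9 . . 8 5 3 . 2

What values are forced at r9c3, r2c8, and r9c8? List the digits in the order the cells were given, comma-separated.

6,6,1

For r9c3:
  Row 9 already contains {2, 3, 4, 5, 8, 9}.
  Column 3 already contains {1, 2, 3, 4, 5, 7, 8, 9}.
  Its 3×3 block (box 7) already contains {1, 2, 3, 4, 5, 7, 8, 9}.
  The only value from 1–9 not eliminated is 6, so r9c3 = 6.
For r2c8:
  Row 2 already contains {1, 2, 3, 4, 5, 7, 8, 9}.
  Column 8 already contains {2, 5, 8}.
  Its 3×3 block (box 3) already contains {2, 4, 5, 7, 8, 9}.
  The only value from 1–9 not eliminated is 6, so r2c8 = 6.
For r9c8:
  Consider where 1 can go in box 9.
  r7c8 is out (row 7 already has a 1).
  So the only cell in box 9 that can hold 1 is r9c8.
  So r9c8 = 1.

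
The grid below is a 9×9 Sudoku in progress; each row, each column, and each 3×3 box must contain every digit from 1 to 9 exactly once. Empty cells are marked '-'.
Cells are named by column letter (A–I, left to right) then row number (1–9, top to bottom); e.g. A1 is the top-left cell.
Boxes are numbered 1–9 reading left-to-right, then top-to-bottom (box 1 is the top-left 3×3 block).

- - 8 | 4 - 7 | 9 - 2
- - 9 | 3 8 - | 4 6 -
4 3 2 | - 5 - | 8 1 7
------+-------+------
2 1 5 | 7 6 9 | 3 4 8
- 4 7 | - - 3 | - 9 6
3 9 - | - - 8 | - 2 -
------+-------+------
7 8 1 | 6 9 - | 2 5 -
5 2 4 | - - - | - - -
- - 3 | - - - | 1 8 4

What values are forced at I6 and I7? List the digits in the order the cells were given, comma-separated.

1,3

For I6:
  Consider where 1 can go in box 6.
  G5 is out (column G already has a 1).
  G6 is out (column G already has a 1).
  So the only cell in box 6 that can hold 1 is I6.
  So I6 = 1.
For I7:
  Row 7 already contains {1, 2, 5, 6, 7, 8, 9}.
  Column I already contains {2, 4, 6, 7, 8}.
  Its 3×3 block (box 9) already contains {1, 2, 4, 5, 8}.
  The only value from 1–9 not eliminated is 3, so I7 = 3.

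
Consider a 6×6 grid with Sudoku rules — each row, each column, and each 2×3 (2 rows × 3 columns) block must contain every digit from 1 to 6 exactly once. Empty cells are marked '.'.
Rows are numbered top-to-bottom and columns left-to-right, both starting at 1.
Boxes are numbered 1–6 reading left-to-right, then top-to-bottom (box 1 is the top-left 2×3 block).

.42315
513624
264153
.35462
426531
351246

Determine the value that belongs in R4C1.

1

Row 4 already contains {2, 3, 4, 5, 6}.
Column 1 already contains {2, 3, 4, 5}.
Its 2×3 block (box 3) already contains {2, 3, 4, 5, 6}.
The only value from 1–6 not eliminated is 1, so R4C1 = 1.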